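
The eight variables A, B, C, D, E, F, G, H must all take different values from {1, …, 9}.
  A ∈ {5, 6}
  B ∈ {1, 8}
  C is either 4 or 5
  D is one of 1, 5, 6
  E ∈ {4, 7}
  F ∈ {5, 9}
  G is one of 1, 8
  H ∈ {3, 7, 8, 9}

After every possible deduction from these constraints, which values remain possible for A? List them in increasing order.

The 8 variables draw from only 8 values {1, 3, 4, 5, 6, 7, 8, 9}, so each is used; only H can be 3, hence H = 3.
The 7 still-open variables draw from only 7 values {1, 4, 5, 6, 7, 8, 9}, so each is used; only E can be 7, hence E = 7.
Among the 6 still-open variables, 4 fits only C (and all 6 values in {1, 4, 5, 6, 8, 9} must be used), so C = 4.
The 5 still-open variables draw from only 5 values {1, 5, 6, 8, 9}, so each is used; only F can be 9, hence F = 9.
B and G between them cover only {1, 8} — a naked pair. Remove those values from D.
No further eliminations apply; A can still be any of 5, 6.

5, 6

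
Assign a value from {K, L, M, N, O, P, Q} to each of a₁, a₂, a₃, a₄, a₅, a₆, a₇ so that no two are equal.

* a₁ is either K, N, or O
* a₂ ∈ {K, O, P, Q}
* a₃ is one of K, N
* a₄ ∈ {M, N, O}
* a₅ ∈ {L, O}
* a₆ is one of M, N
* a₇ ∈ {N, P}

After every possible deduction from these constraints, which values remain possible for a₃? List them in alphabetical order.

Among the 7 variables, L fits only a₅ (and all 7 values in {K, L, M, N, O, P, Q} must be used), so a₅ = L.
The 6 still-open variables draw from only 6 values {K, M, N, O, P, Q}, so each is used; only a₂ can be Q, hence a₂ = Q.
Among the 5 still-open variables, P fits only a₇ (and all 5 values in {K, M, N, O, P} must be used), so a₇ = P.
No further eliminations apply; a₃ can still be any of K, N.

K, N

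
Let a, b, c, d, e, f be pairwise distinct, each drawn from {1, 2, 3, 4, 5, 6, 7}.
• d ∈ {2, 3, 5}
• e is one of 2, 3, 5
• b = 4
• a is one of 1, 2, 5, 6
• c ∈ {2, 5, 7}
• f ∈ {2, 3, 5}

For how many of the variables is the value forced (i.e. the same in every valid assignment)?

2

b must be 4 (only option left).
d, e, f share exactly the 3 values {2, 3, 5}; by pigeonhole those values go to them, so strike 2, 3, 5 from a, c.
c has just one choice, so c = 7.
Determined: b=4, c=7. The other variables each still have more than one consistent value. That makes 2.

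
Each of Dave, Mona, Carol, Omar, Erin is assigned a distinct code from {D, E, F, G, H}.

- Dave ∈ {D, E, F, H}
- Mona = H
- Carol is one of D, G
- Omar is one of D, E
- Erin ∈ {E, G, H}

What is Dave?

F

Mona has just one choice, so Mona = H. So Dave, Erin can't be H.
Among the 4 still-open variables, F fits only Dave (and all 4 values in {D, E, F, G} must be used), so Dave = F.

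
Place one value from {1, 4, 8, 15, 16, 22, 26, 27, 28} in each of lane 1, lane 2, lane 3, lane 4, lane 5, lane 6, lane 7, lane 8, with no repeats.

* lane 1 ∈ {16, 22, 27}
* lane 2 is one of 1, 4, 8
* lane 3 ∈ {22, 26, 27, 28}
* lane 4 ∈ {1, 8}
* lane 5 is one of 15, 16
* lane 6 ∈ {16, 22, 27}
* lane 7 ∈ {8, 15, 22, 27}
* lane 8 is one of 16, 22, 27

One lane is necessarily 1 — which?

lane 4

lane 1, lane 6, lane 8 between them cover only {16, 22, 27} — a naked triple. Remove those values from lane 3, lane 5, lane 7.
lane 5's domain is down to {15}, so lane 5 = 15. Remove 15 from lane 7.
lane 7 has just one choice, so lane 7 = 8. Strike 8 from lane 2, lane 4.
So 1 goes to lane 4.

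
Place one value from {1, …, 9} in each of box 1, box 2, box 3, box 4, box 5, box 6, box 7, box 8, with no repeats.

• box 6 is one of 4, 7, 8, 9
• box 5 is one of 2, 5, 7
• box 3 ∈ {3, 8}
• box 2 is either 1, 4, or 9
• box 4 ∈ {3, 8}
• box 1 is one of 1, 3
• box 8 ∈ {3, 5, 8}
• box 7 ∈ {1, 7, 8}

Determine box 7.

7

Among the 8 variables, 2 fits only box 5 (and all 8 values in {1, 2, 3, 4, 5, 7, 8, 9} must be used), so box 5 = 2.
The 7 still-open variables together cover exactly {1, 3, 4, 5, 7, 8, 9} — 7 values for 7 variables — and 5 appears only in box 8's list, so box 8 = 5.
box 3 and box 4 share exactly the 2 values {3, 8}; by pigeonhole those values go to them, so strike 3, 8 from box 1, box 6, box 7.
That leaves box 1 = 1. So box 2, box 7 can't be 1.
So box 7 = 7.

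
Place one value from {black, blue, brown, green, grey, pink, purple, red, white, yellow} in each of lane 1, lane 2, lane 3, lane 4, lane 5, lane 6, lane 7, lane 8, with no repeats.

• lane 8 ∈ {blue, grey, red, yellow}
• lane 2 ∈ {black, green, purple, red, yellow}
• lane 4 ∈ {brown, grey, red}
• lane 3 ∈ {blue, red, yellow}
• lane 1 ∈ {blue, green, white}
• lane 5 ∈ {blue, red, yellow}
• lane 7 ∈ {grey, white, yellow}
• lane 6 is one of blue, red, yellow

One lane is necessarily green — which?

lane 3, lane 5, lane 6 share exactly the 3 values {blue, red, yellow}; by pigeonhole those values go to them, so strike blue, red, yellow from lane 1, lane 2, lane 4, lane 7, lane 8.
That leaves lane 8 = grey. Remove grey from lane 4, lane 7.
That leaves lane 4 = brown.
lane 7's domain is down to {white}, so lane 7 = white. So lane 1 can't be white.
So green goes to lane 1.

lane 1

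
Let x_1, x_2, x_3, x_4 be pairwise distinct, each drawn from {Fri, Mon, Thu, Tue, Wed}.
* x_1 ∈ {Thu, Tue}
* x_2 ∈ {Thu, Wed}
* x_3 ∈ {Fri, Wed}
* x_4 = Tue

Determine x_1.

x_4 has just one choice, so x_4 = Tue. So x_1 can't be Tue.
So x_1 = Thu.

Thu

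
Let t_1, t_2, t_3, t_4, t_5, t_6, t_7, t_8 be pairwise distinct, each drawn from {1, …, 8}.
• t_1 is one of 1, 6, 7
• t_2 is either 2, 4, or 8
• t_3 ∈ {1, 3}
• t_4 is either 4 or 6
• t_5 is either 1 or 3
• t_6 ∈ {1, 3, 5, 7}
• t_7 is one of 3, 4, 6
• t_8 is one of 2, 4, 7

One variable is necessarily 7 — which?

Among the 8 variables, 5 fits only t_6 (and all 8 values in {1, 2, 3, 4, 5, 6, 7, 8} must be used), so t_6 = 5.
The 7 still-open variables together cover exactly {1, 2, 3, 4, 6, 7, 8} — 7 values for 7 variables — and 8 appears only in t_2's list, so t_2 = 8.
Among the 6 still-open variables, 2 fits only t_8 (and all 6 values in {1, 2, 3, 4, 6, 7} must be used), so t_8 = 2.
The 5 still-open variables together cover exactly {1, 3, 4, 6, 7} — 5 values for 5 variables — and 7 appears only in t_1's list, so t_1 = 7.

t_1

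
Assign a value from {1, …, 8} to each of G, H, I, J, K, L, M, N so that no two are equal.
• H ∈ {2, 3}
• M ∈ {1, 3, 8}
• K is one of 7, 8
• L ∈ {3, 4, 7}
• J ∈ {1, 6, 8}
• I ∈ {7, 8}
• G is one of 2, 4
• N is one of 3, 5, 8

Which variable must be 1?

The 8 variables draw from only 8 values {1, 2, 3, 4, 5, 6, 7, 8}, so each is used; only N can be 5, hence N = 5.
The 7 still-open variables together cover exactly {1, 2, 3, 4, 6, 7, 8} — 7 values for 7 variables — and 6 appears only in J's list, so J = 6.
The 6 still-open variables together cover exactly {1, 2, 3, 4, 7, 8} — 6 values for 6 variables — and 1 appears only in M's list, so M = 1.

M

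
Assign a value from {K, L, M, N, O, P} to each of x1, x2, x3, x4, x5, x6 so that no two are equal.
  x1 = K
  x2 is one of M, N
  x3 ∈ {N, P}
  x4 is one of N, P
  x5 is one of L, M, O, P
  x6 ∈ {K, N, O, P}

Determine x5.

L

x1 has just one choice, so x1 = K. Eliminate K elsewhere: x6.
The 5 still-open variables draw from only 5 values {L, M, N, O, P}, so each is used; only x5 can be L, hence x5 = L.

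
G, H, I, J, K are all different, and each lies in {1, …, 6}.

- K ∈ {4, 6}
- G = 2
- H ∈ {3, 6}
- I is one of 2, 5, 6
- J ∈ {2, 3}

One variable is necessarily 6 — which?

H

G must be 2 (only option left). So I, J can't be 2.
That leaves J = 3. So H can't be 3.
So 6 goes to H.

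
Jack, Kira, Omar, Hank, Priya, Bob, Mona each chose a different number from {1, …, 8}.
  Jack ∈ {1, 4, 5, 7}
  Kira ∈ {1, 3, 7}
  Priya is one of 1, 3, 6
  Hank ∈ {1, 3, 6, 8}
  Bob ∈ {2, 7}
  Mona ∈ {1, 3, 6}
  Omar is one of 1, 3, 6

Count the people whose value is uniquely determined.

The 3 variables Omar, Priya, Mona are confined to {1, 3, 6}, which locks those values in; drop them from Jack, Kira, Hank.
Kira must be 7 (only option left). Remove 7 from Jack, Bob.
Hank must be 8 (only option left).
Bob has just one choice, so Bob = 2.
Determined: Kira=7, Hank=8, Bob=2. The other people each still have more than one consistent value. That makes 3.

3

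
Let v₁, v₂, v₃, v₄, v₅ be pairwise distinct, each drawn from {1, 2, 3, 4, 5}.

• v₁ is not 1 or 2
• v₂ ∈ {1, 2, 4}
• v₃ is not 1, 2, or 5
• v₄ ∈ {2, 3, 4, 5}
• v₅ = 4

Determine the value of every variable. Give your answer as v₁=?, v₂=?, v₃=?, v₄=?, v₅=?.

v₁=5, v₂=1, v₃=3, v₄=2, v₅=4

v₅'s domain is down to {4}, so v₅ = 4. So v₁, v₂, v₃, v₄ can't be 4.
That leaves v₃ = 3. Strike 3 from v₁, v₄.
v₁'s domain is down to {5}, so v₁ = 5. Remove 5 from v₄.
v₄'s domain is down to {2}, so v₄ = 2. Eliminate 2 elsewhere: v₂.
That leaves v₂ = 1.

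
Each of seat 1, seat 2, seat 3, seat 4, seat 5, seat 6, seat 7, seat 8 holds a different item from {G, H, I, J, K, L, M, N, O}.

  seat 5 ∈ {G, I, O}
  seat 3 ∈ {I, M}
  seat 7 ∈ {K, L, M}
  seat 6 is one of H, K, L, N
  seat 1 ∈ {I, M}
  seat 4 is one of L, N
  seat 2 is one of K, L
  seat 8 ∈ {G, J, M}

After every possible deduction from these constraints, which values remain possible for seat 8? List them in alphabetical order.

G, J

seat 1 and seat 3 share exactly the 2 values {I, M}; by pigeonhole those values go to them, so strike I, M from seat 5, seat 7, seat 8.
seat 2 and seat 7 between them cover only {K, L} — a naked pair. Remove those values from seat 4, seat 6.
That leaves seat 4 = N. Strike N from seat 6.
seat 6 must be H (only option left).
No further eliminations apply; seat 8 can still be any of G, J.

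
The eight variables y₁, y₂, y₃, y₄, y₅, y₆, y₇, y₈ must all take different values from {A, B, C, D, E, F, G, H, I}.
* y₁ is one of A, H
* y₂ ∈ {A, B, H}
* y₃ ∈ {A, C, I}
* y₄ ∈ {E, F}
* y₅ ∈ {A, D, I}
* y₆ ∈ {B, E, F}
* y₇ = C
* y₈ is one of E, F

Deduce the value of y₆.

y₇'s domain is down to {C}, so y₇ = C. Eliminate C elsewhere: y₃.
The 7 still-open variables together cover exactly {A, B, D, E, F, H, I} — 7 values for 7 variables — and D appears only in y₅'s list, so y₅ = D.
The 6 still-open variables draw from only 6 values {A, B, E, F, H, I}, so each is used; only y₃ can be I, hence y₃ = I.
The 2 variables y₄ and y₈ are confined to {E, F}, which locks those values in; drop them from y₆.
So y₆ = B.

B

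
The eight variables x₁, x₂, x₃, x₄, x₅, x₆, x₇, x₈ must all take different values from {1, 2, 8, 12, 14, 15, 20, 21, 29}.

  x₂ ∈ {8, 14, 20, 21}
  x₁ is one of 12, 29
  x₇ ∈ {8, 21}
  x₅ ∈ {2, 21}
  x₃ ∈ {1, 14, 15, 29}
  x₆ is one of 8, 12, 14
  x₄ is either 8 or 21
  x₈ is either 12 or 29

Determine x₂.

x₁ and x₈ share exactly the 2 values {12, 29}; by pigeonhole those values go to them, so strike 12, 29 from x₃, x₆.
x₄ and x₇ between them cover only {8, 21} — a naked pair. Remove those values from x₂, x₅, x₆.
x₅ has just one choice, so x₅ = 2.
That leaves x₆ = 14. Eliminate 14 elsewhere: x₂, x₃.
So x₂ = 20.

20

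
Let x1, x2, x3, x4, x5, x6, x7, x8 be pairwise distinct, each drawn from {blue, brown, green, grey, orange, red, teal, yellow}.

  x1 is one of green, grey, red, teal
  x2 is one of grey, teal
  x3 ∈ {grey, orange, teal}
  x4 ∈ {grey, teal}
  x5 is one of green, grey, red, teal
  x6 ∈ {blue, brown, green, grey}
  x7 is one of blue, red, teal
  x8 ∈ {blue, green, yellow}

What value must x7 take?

blue

Among the 8 variables, brown fits only x6 (and all 8 values in {blue, brown, green, grey, orange, red, teal, yellow} must be used), so x6 = brown.
Among the 7 still-open variables, orange fits only x3 (and all 7 values in {blue, green, grey, orange, red, teal, yellow} must be used), so x3 = orange.
The 6 still-open variables together cover exactly {blue, green, grey, red, teal, yellow} — 6 values for 6 variables — and yellow appears only in x8's list, so x8 = yellow.
The 5 still-open variables draw from only 5 values {blue, green, grey, red, teal}, so each is used; only x7 can be blue, hence x7 = blue.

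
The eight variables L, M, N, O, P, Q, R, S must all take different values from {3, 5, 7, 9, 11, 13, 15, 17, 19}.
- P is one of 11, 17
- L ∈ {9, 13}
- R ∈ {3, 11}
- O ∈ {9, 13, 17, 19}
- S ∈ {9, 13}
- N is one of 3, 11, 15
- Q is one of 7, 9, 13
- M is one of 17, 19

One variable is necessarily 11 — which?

The 8 variables together cover exactly {3, 7, 9, 11, 13, 15, 17, 19} — 8 values for 8 variables — and 7 appears only in Q's list, so Q = 7.
The 7 still-open variables together cover exactly {3, 9, 11, 13, 15, 17, 19} — 7 values for 7 variables — and 15 appears only in N's list, so N = 15.
Among the 6 still-open variables, 3 fits only R (and all 6 values in {3, 9, 11, 13, 17, 19} must be used), so R = 3.
Among the 5 still-open variables, 11 fits only P (and all 5 values in {9, 11, 13, 17, 19} must be used), so P = 11.

P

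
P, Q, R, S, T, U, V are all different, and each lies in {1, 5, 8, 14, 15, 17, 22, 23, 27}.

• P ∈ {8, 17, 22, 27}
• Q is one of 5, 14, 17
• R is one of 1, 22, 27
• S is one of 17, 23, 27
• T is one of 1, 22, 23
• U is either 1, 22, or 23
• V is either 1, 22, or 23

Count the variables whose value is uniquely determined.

T, U, V between them cover only {1, 22, 23} — a naked triple. Remove those values from P, R, S.
R's domain is down to {27}, so R = 27. Remove 27 from P, S.
S's domain is down to {17}, so S = 17. So P, Q can't be 17.
P's domain is down to {8}, so P = 8.
Determined: P=8, R=27, S=17. The other variables each still have more than one consistent value. That makes 3.

3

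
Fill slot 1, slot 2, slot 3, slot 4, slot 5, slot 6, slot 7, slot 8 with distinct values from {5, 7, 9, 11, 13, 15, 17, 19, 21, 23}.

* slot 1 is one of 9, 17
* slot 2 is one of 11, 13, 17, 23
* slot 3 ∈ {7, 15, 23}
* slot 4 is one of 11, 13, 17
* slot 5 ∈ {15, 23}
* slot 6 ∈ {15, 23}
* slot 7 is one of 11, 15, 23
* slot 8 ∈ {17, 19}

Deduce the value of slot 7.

Among the 8 variables, 7 fits only slot 3 (and all 8 values in {7, 9, 11, 13, 15, 17, 19, 23} must be used), so slot 3 = 7.
The 7 still-open variables draw from only 7 values {9, 11, 13, 15, 17, 19, 23}, so each is used; only slot 1 can be 9, hence slot 1 = 9.
Among the 6 still-open variables, 19 fits only slot 8 (and all 6 values in {11, 13, 15, 17, 19, 23} must be used), so slot 8 = 19.
slot 5 and slot 6 between them cover only {15, 23} — a naked pair. Remove those values from slot 2, slot 7.
So slot 7 = 11.

11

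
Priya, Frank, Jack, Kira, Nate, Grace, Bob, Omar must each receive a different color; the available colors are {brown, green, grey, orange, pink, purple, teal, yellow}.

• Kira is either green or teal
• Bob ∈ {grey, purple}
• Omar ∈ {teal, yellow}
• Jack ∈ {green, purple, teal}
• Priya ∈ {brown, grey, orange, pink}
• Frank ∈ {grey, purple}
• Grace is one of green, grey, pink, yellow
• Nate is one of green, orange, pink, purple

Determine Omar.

The 8 variables together cover exactly {brown, green, grey, orange, pink, purple, teal, yellow} — 8 values for 8 variables — and brown appears only in Priya's list, so Priya = brown.
The 7 still-open variables draw from only 7 values {green, grey, orange, pink, purple, teal, yellow}, so each is used; only Nate can be orange, hence Nate = orange.
The 6 still-open variables draw from only 6 values {green, grey, pink, purple, teal, yellow}, so each is used; only Grace can be pink, hence Grace = pink.
The 5 still-open variables draw from only 5 values {green, grey, purple, teal, yellow}, so each is used; only Omar can be yellow, hence Omar = yellow.

yellow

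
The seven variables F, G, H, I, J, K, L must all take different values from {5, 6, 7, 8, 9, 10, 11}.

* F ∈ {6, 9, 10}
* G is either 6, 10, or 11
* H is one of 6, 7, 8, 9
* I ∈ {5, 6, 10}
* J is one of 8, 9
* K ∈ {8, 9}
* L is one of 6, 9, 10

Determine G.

The 7 variables together cover exactly {5, 6, 7, 8, 9, 10, 11} — 7 values for 7 variables — and 5 appears only in I's list, so I = 5.
The 6 still-open variables draw from only 6 values {6, 7, 8, 9, 10, 11}, so each is used; only H can be 7, hence H = 7.
The 5 still-open variables together cover exactly {6, 8, 9, 10, 11} — 5 values for 5 variables — and 11 appears only in G's list, so G = 11.

11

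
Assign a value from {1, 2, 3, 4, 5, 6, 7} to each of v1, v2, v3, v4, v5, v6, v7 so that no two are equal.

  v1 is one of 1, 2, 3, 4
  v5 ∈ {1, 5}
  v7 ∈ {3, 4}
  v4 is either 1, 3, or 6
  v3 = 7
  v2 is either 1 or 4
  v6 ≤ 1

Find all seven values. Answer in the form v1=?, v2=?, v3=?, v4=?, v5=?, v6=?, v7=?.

v3's domain is down to {7}, so v3 = 7.
v6's domain is down to {1}, so v6 = 1. Strike 1 from v1, v2, v4, v5.
That leaves v2 = 4. Remove 4 from v1, v7.
v5 must be 5 (only option left).
v7 must be 3 (only option left). So v1, v4 can't be 3.
v1's domain is down to {2}, so v1 = 2.
That leaves v4 = 6.

v1=2, v2=4, v3=7, v4=6, v5=5, v6=1, v7=3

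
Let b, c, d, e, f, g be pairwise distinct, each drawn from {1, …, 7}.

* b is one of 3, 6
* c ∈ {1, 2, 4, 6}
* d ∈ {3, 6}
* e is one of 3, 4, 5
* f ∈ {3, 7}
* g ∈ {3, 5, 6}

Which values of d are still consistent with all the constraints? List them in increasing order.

3, 6

b and d between them cover only {3, 6} — a naked pair. Remove those values from c, e, f, g.
f's domain is down to {7}, so f = 7.
g must be 5 (only option left). Strike 5 from e.
That leaves e = 4. Remove 4 from c.
No further eliminations apply; d can still be any of 3, 6.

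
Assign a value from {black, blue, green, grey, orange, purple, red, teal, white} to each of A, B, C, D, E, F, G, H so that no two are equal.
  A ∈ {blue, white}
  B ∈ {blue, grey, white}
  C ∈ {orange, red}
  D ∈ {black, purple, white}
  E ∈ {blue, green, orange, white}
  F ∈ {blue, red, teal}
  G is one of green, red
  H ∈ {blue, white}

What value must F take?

The 2 variables A and H are confined to {blue, white}, which locks those values in; drop them from B, D, E, F.
B's domain is down to {grey}, so B = grey.
C, E, G share exactly the 3 values {green, orange, red}; by pigeonhole those values go to them, so strike green, orange, red from F.
So F = teal.

teal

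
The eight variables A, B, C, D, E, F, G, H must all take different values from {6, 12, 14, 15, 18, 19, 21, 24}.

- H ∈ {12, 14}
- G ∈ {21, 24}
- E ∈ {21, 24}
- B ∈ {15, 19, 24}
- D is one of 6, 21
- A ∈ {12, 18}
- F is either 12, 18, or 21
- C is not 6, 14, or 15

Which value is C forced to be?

Among the 8 variables, 6 fits only D (and all 8 values in {6, 12, 14, 15, 18, 19, 21, 24} must be used), so D = 6.
The 7 still-open variables together cover exactly {12, 14, 15, 18, 19, 21, 24} — 7 values for 7 variables — and 14 appears only in H's list, so H = 14.
The 6 still-open variables draw from only 6 values {12, 15, 18, 19, 21, 24}, so each is used; only B can be 15, hence B = 15.
Among the 5 still-open variables, 19 fits only C (and all 5 values in {12, 18, 19, 21, 24} must be used), so C = 19.

19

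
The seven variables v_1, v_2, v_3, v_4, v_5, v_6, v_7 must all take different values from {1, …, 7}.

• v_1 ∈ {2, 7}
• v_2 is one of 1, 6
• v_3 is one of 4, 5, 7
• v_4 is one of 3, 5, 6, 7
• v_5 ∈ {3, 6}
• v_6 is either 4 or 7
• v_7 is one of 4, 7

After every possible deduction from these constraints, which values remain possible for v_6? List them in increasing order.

4, 7

Among the 7 variables, 1 fits only v_2 (and all 7 values in {1, 2, 3, 4, 5, 6, 7} must be used), so v_2 = 1.
The 6 still-open variables together cover exactly {2, 3, 4, 5, 6, 7} — 6 values for 6 variables — and 2 appears only in v_1's list, so v_1 = 2.
v_6 and v_7 share exactly the 2 values {4, 7}; by pigeonhole those values go to them, so strike 4, 7 from v_3, v_4.
v_3 must be 5 (only option left). So v_4 can't be 5.
No further eliminations apply; v_6 can still be any of 4, 7.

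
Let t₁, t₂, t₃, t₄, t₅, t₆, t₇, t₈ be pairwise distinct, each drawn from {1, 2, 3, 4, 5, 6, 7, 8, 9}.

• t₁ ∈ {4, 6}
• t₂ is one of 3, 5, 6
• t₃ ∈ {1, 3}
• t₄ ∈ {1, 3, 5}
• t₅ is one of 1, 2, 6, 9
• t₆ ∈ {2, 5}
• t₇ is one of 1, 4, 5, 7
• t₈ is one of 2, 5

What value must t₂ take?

The 8 variables draw from only 8 values {1, 2, 3, 4, 5, 6, 7, 9}, so each is used; only t₇ can be 7, hence t₇ = 7.
The 7 still-open variables draw from only 7 values {1, 2, 3, 4, 5, 6, 9}, so each is used; only t₁ can be 4, hence t₁ = 4.
The 6 still-open variables together cover exactly {1, 2, 3, 5, 6, 9} — 6 values for 6 variables — and 9 appears only in t₅'s list, so t₅ = 9.
The 5 still-open variables draw from only 5 values {1, 2, 3, 5, 6}, so each is used; only t₂ can be 6, hence t₂ = 6.

6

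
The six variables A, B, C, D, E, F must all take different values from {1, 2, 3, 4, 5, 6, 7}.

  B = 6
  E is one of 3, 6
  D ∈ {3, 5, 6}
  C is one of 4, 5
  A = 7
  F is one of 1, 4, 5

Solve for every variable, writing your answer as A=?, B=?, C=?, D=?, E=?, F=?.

A's domain is down to {7}, so A = 7.
That leaves B = 6. So D, E can't be 6.
E's domain is down to {3}, so E = 3. So D can't be 3.
D's domain is down to {5}, so D = 5. So C, F can't be 5.
C has just one choice, so C = 4. Eliminate 4 elsewhere: F.
F must be 1 (only option left).

A=7, B=6, C=4, D=5, E=3, F=1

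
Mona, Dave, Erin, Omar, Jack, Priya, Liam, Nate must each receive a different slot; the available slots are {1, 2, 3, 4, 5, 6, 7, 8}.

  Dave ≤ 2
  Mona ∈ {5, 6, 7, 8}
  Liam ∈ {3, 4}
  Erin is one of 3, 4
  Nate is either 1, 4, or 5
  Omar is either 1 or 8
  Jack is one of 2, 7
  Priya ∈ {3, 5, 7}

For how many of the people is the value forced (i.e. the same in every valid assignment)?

The 8 variables together cover exactly {1, 2, 3, 4, 5, 6, 7, 8} — 8 values for 8 variables — and 6 appears only in Mona's list, so Mona = 6.
The 7 still-open variables draw from only 7 values {1, 2, 3, 4, 5, 7, 8}, so each is used; only Omar can be 8, hence Omar = 8.
The 2 variables Erin and Liam are confined to {3, 4}, which locks those values in; drop them from Priya, Nate.
Determined: Mona=6, Omar=8. The other people each still have more than one consistent value. That makes 2.

2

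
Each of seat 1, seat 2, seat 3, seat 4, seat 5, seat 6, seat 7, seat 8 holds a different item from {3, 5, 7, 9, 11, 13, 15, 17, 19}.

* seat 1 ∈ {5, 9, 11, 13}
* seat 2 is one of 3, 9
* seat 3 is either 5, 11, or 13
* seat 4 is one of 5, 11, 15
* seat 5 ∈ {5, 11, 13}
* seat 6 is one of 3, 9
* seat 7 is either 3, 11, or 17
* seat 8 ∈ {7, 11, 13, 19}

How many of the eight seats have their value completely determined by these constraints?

seat 2 and seat 6 share exactly the 2 values {3, 9}; by pigeonhole those values go to them, so strike 3, 9 from seat 1, seat 7.
seat 1, seat 3, seat 5 between them cover only {5, 11, 13} — a naked triple. Remove those values from seat 4, seat 7, seat 8.
seat 4's domain is down to {15}, so seat 4 = 15.
seat 7 must be 17 (only option left).
Determined: seat 4=15, seat 7=17. The other seats each still have more than one consistent value. That makes 2.

2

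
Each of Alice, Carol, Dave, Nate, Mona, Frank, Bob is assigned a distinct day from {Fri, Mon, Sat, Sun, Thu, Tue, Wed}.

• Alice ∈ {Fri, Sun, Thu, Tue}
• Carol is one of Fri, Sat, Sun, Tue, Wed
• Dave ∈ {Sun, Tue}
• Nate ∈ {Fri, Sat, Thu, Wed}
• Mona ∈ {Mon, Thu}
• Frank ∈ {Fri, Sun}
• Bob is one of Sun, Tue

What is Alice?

Thu

Among the 7 variables, Mon fits only Mona (and all 7 values in {Fri, Mon, Sat, Sun, Thu, Tue, Wed} must be used), so Mona = Mon.
The 2 variables Dave and Bob are confined to {Sun, Tue}, which locks those values in; drop them from Alice, Carol, Frank.
Frank must be Fri (only option left). Remove Fri from Alice, Carol, Nate.
So Alice = Thu.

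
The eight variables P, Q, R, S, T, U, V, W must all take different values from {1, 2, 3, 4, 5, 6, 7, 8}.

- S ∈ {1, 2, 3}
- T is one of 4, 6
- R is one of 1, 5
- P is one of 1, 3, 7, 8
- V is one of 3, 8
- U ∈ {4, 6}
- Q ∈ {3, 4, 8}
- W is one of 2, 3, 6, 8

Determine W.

The 8 variables draw from only 8 values {1, 2, 3, 4, 5, 6, 7, 8}, so each is used; only R can be 5, hence R = 5.
The 7 still-open variables draw from only 7 values {1, 2, 3, 4, 6, 7, 8}, so each is used; only P can be 7, hence P = 7.
The 6 still-open variables draw from only 6 values {1, 2, 3, 4, 6, 8}, so each is used; only S can be 1, hence S = 1.
Among the 5 still-open variables, 2 fits only W (and all 5 values in {2, 3, 4, 6, 8} must be used), so W = 2.

2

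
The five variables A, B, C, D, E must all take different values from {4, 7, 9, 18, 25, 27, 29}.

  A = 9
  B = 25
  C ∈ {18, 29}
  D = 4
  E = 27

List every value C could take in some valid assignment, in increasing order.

18, 29

A must be 9 (only option left).
B's domain is down to {25}, so B = 25.
That leaves D = 4.
E must be 27 (only option left).
No further eliminations apply; C can still be any of 18, 29.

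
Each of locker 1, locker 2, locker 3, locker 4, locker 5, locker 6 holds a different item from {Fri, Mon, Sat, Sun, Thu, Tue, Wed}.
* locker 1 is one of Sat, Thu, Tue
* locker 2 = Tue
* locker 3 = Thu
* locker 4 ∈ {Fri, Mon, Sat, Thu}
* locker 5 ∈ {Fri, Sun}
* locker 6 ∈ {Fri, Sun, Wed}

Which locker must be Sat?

locker 1

locker 2 must be Tue (only option left). Remove Tue from locker 1.
That leaves locker 3 = Thu. Strike Thu from locker 1, locker 4.
So Sat goes to locker 1.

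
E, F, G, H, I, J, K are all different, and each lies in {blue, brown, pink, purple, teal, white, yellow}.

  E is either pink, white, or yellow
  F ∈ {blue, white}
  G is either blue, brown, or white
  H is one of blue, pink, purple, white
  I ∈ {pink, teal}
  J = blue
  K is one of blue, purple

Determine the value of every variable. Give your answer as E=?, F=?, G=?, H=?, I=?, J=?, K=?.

J has just one choice, so J = blue. Remove blue from F, G, H, K.
K must be purple (only option left). So H can't be purple.
F's domain is down to {white}, so F = white. Strike white from E, G, H.
That leaves G = brown.
That leaves H = pink. So E, I can't be pink.
I's domain is down to {teal}, so I = teal.
E's domain is down to {yellow}, so E = yellow.

E=yellow, F=white, G=brown, H=pink, I=teal, J=blue, K=purple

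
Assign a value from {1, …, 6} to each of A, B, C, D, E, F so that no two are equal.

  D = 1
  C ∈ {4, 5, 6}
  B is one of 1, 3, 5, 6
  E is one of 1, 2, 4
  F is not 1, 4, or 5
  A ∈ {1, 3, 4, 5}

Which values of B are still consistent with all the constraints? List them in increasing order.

D has just one choice, so D = 1. Strike 1 from A, B, E.
No further eliminations apply; B can still be any of 3, 5, 6.

3, 5, 6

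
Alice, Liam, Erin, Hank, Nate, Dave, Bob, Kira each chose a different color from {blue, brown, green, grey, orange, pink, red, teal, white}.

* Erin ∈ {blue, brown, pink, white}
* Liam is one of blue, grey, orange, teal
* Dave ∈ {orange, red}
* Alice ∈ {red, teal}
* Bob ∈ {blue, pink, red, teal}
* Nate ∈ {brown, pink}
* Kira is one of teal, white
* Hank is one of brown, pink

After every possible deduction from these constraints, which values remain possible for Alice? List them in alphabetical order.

red, teal

The 8 variables draw from only 8 values {blue, brown, grey, orange, pink, red, teal, white}, so each is used; only Liam can be grey, hence Liam = grey.
The 7 still-open variables draw from only 7 values {blue, brown, orange, pink, red, teal, white}, so each is used; only Dave can be orange, hence Dave = orange.
Hank and Nate share exactly the 2 values {brown, pink}; by pigeonhole those values go to them, so strike brown, pink from Erin, Bob.
No further eliminations apply; Alice can still be any of red, teal.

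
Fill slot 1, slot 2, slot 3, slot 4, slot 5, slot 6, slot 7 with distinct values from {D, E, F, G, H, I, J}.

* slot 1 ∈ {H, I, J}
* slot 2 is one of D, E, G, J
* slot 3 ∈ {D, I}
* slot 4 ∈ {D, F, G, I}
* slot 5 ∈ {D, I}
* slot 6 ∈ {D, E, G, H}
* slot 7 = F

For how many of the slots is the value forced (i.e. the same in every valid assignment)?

2

slot 7's domain is down to {F}, so slot 7 = F. So slot 4 can't be F.
The 2 variables slot 3 and slot 5 are confined to {D, I}, which locks those values in; drop them from slot 1, slot 2, slot 4, slot 6.
slot 4's domain is down to {G}, so slot 4 = G. Strike G from slot 2, slot 6.
Determined: slot 4=G, slot 7=F. The other slots each still have more than one consistent value. That makes 2.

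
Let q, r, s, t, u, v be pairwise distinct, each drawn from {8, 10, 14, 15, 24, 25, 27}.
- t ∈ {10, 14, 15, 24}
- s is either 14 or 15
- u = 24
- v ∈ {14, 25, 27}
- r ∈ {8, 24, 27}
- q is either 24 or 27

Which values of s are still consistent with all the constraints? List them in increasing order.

14, 15

u must be 24 (only option left). Remove 24 from q, r, t.
q has just one choice, so q = 27. Strike 27 from r, v.
r has just one choice, so r = 8.
No further eliminations apply; s can still be any of 14, 15.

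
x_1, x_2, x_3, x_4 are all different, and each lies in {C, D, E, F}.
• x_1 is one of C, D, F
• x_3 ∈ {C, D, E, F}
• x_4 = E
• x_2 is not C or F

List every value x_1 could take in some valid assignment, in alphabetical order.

C, F

x_4's domain is down to {E}, so x_4 = E. So x_2, x_3 can't be E.
x_2's domain is down to {D}, so x_2 = D. Eliminate D elsewhere: x_1, x_3.
No further eliminations apply; x_1 can still be any of C, F.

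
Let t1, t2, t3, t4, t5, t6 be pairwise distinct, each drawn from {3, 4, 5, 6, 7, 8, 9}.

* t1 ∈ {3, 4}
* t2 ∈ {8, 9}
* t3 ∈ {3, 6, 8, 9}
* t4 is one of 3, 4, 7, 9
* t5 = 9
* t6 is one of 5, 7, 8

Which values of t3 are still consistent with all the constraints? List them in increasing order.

3, 6

t5 must be 9 (only option left). Strike 9 from t2, t3, t4.
t2's domain is down to {8}, so t2 = 8. Eliminate 8 elsewhere: t3, t6.
No further eliminations apply; t3 can still be any of 3, 6.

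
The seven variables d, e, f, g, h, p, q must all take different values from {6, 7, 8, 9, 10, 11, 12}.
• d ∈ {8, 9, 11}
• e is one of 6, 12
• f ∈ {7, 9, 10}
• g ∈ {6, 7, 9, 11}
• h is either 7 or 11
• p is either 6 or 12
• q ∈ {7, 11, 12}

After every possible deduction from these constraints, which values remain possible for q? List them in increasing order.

The 7 variables draw from only 7 values {6, 7, 8, 9, 10, 11, 12}, so each is used; only d can be 8, hence d = 8.
The 6 still-open variables draw from only 6 values {6, 7, 9, 10, 11, 12}, so each is used; only f can be 10, hence f = 10.
The 5 still-open variables together cover exactly {6, 7, 9, 11, 12} — 5 values for 5 variables — and 9 appears only in g's list, so g = 9.
The 2 variables e and p are confined to {6, 12}, which locks those values in; drop them from q.
No further eliminations apply; q can still be any of 7, 11.

7, 11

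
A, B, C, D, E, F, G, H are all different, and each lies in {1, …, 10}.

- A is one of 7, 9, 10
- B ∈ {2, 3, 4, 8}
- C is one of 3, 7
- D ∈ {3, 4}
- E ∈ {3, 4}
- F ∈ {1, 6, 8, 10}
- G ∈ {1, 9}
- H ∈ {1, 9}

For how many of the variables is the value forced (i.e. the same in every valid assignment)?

The 2 variables D and E are confined to {3, 4}, which locks those values in; drop them from B, C.
That leaves C = 7. So A can't be 7.
The 2 variables G and H are confined to {1, 9}, which locks those values in; drop them from A, F.
A has just one choice, so A = 10. So F can't be 10.
Determined: A=10, C=7. The other variables each still have more than one consistent value. That makes 2.

2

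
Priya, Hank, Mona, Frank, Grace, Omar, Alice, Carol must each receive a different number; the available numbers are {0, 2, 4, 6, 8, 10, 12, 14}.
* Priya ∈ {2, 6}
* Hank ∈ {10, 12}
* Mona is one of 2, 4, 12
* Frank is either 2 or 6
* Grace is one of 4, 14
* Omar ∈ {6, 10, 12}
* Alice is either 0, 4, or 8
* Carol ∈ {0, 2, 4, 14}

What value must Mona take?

4

The 8 variables draw from only 8 values {0, 2, 4, 6, 8, 10, 12, 14}, so each is used; only Alice can be 8, hence Alice = 8.
The 7 still-open variables draw from only 7 values {0, 2, 4, 6, 10, 12, 14}, so each is used; only Carol can be 0, hence Carol = 0.
The 6 still-open variables together cover exactly {2, 4, 6, 10, 12, 14} — 6 values for 6 variables — and 14 appears only in Grace's list, so Grace = 14.
The 5 still-open variables together cover exactly {2, 4, 6, 10, 12} — 5 values for 5 variables — and 4 appears only in Mona's list, so Mona = 4.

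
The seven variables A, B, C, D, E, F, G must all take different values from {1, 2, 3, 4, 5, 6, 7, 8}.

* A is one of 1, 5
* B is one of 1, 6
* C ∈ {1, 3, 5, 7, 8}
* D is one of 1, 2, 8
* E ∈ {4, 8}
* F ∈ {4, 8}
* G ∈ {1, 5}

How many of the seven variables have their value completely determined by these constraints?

A and G between them cover only {1, 5} — a naked pair. Remove those values from B, C, D.
B's domain is down to {6}, so B = 6.
The 2 variables E and F are confined to {4, 8}, which locks those values in; drop them from C, D.
D's domain is down to {2}, so D = 2.
Determined: B=6, D=2. The other variables each still have more than one consistent value. That makes 2.

2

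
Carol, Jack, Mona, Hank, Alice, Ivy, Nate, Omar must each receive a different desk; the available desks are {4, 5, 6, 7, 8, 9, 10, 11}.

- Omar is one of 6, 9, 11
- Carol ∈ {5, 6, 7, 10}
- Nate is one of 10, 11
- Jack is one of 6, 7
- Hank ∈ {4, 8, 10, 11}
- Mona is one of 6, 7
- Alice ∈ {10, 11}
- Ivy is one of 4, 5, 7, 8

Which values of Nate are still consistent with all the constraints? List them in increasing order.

The 8 variables draw from only 8 values {4, 5, 6, 7, 8, 9, 10, 11}, so each is used; only Omar can be 9, hence Omar = 9.
The 2 variables Jack and Mona are confined to {6, 7}, which locks those values in; drop them from Carol, Ivy.
Alice and Nate between them cover only {10, 11} — a naked pair. Remove those values from Carol, Hank.
That leaves Carol = 5. Strike 5 from Ivy.
No further eliminations apply; Nate can still be any of 10, 11.

10, 11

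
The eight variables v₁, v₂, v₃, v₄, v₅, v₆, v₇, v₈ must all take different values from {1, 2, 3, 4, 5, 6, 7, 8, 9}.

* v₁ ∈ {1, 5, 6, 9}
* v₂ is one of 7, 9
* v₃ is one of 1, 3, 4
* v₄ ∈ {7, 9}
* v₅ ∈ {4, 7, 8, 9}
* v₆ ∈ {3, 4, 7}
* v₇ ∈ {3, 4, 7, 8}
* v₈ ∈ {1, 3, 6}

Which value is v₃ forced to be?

Among the 8 variables, 5 fits only v₁ (and all 8 values in {1, 3, 4, 5, 6, 7, 8, 9} must be used), so v₁ = 5.
Among the 7 still-open variables, 6 fits only v₈ (and all 7 values in {1, 3, 4, 6, 7, 8, 9} must be used), so v₈ = 6.
Among the 6 still-open variables, 1 fits only v₃ (and all 6 values in {1, 3, 4, 7, 8, 9} must be used), so v₃ = 1.

1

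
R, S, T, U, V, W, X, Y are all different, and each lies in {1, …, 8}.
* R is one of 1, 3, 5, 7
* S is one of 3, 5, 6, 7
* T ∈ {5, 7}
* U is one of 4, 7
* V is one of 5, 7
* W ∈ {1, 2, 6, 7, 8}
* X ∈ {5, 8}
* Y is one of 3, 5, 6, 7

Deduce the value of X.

The 8 variables draw from only 8 values {1, 2, 3, 4, 5, 6, 7, 8}, so each is used; only W can be 2, hence W = 2.
The 7 still-open variables together cover exactly {1, 3, 4, 5, 6, 7, 8} — 7 values for 7 variables — and 1 appears only in R's list, so R = 1.
The 6 still-open variables together cover exactly {3, 4, 5, 6, 7, 8} — 6 values for 6 variables — and 4 appears only in U's list, so U = 4.
The 5 still-open variables together cover exactly {3, 5, 6, 7, 8} — 5 values for 5 variables — and 8 appears only in X's list, so X = 8.

8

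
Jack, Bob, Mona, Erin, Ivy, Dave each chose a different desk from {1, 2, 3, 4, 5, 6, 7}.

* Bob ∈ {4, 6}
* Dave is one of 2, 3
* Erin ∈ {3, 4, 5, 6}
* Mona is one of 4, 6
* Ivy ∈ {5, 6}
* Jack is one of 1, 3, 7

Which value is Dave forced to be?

Bob and Mona between them cover only {4, 6} — a naked pair. Remove those values from Erin, Ivy.
That leaves Ivy = 5. Remove 5 from Erin.
Erin must be 3 (only option left). Eliminate 3 elsewhere: Jack, Dave.
So Dave = 2.

2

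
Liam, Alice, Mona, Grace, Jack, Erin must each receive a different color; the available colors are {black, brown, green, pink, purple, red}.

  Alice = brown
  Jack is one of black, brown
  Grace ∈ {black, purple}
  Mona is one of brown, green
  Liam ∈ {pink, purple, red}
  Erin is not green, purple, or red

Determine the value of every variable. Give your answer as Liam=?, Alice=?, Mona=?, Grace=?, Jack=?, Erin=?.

Liam=red, Alice=brown, Mona=green, Grace=purple, Jack=black, Erin=pink

Alice's domain is down to {brown}, so Alice = brown. Strike brown from Mona, Jack, Erin.
That leaves Mona = green.
That leaves Jack = black. Eliminate black elsewhere: Grace, Erin.
Erin has just one choice, so Erin = pink. Strike pink from Liam.
That leaves Grace = purple. Eliminate purple elsewhere: Liam.
Liam's domain is down to {red}, so Liam = red.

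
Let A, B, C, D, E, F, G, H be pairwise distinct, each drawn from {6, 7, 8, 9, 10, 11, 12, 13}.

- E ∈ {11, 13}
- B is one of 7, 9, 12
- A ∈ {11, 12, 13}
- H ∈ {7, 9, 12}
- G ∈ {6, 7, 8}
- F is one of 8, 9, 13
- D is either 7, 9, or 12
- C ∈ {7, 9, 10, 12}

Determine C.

10

The 8 variables draw from only 8 values {6, 7, 8, 9, 10, 11, 12, 13}, so each is used; only G can be 6, hence G = 6.
The 7 still-open variables together cover exactly {7, 8, 9, 10, 11, 12, 13} — 7 values for 7 variables — and 8 appears only in F's list, so F = 8.
Among the 6 still-open variables, 10 fits only C (and all 6 values in {7, 9, 10, 11, 12, 13} must be used), so C = 10.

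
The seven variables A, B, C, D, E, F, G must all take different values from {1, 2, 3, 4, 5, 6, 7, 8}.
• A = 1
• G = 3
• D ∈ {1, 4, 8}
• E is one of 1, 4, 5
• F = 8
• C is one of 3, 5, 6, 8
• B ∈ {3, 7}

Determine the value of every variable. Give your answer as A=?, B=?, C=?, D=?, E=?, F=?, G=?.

A's domain is down to {1}, so A = 1. Eliminate 1 elsewhere: D, E.
That leaves F = 8. Remove 8 from C, D.
G has just one choice, so G = 3. Strike 3 from B, C.
B has just one choice, so B = 7.
D's domain is down to {4}, so D = 4. Strike 4 from E.
E must be 5 (only option left). So C can't be 5.
C must be 6 (only option left).

A=1, B=7, C=6, D=4, E=5, F=8, G=3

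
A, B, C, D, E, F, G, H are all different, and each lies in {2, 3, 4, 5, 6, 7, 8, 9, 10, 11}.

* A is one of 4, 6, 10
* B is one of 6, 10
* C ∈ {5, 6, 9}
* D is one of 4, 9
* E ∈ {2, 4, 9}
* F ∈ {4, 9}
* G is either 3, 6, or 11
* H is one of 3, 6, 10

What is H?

Among the 8 variables, 2 fits only E (and all 8 values in {2, 3, 4, 5, 6, 9, 10, 11} must be used), so E = 2.
The 7 still-open variables together cover exactly {3, 4, 5, 6, 9, 10, 11} — 7 values for 7 variables — and 5 appears only in C's list, so C = 5.
Among the 6 still-open variables, 11 fits only G (and all 6 values in {3, 4, 6, 9, 10, 11} must be used), so G = 11.
Among the 5 still-open variables, 3 fits only H (and all 5 values in {3, 4, 6, 9, 10} must be used), so H = 3.

3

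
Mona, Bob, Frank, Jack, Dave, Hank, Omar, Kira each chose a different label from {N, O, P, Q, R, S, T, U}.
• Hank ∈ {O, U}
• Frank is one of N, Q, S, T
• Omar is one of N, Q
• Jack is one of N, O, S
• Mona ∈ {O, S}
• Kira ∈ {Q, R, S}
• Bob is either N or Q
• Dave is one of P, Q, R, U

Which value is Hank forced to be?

U

The 8 variables together cover exactly {N, O, P, Q, R, S, T, U} — 8 values for 8 variables — and P appears only in Dave's list, so Dave = P.
The 7 still-open variables together cover exactly {N, O, Q, R, S, T, U} — 7 values for 7 variables — and R appears only in Kira's list, so Kira = R.
The 6 still-open variables draw from only 6 values {N, O, Q, S, T, U}, so each is used; only Frank can be T, hence Frank = T.
The 5 still-open variables draw from only 5 values {N, O, Q, S, U}, so each is used; only Hank can be U, hence Hank = U.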